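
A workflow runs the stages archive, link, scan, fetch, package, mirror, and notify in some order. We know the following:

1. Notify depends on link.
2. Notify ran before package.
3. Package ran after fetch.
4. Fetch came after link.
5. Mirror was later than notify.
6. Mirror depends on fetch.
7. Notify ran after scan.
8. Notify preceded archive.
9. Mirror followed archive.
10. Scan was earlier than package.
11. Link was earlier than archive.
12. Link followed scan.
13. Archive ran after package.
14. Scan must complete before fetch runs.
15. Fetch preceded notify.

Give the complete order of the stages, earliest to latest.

The constraints fix every adjacent pair, so only one ordering works:
scan → link → fetch → notify → package → archive → mirror.

scan, link, fetch, notify, package, archive, mirror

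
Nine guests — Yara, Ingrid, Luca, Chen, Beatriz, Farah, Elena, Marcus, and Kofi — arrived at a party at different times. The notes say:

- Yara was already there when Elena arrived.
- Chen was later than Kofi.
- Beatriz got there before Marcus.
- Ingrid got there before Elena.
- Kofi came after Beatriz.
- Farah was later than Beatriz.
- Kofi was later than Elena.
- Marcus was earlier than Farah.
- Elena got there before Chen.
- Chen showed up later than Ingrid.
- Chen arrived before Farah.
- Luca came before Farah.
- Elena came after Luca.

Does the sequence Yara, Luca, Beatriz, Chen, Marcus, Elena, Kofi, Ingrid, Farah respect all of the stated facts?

The constraints require Kofi before Chen, but in the proposed sequence Chen appears ahead of Kofi. That one violation is enough.

no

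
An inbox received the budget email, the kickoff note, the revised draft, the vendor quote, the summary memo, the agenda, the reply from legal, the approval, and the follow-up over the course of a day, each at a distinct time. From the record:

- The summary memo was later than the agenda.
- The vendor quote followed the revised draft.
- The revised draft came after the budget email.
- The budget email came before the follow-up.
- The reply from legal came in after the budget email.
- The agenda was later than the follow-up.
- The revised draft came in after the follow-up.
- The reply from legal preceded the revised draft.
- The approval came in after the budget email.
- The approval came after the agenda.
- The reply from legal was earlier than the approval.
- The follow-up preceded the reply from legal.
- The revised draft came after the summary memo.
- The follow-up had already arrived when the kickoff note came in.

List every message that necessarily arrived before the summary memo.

the agenda, the budget email, the follow-up

Directly stated before the summary memo: the agenda.
The budget email reaches the summary memo via the budget email → the follow-up → the agenda → the summary memo.
The follow-up reaches the summary memo via the follow-up → the agenda → the summary memo.
No chain forces the approval (or any of the others) ahead of the summary memo.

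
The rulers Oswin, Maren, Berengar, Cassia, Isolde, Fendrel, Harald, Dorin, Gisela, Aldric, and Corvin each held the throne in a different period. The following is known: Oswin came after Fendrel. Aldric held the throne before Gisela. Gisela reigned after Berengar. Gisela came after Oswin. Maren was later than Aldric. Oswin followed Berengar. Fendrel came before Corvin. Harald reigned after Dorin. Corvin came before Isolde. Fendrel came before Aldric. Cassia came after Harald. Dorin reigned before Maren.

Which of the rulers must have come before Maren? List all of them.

Directly stated before Maren: Aldric and Dorin.
Fendrel reaches Maren via Fendrel → Aldric → Maren.

Aldric, Dorin, Fendrel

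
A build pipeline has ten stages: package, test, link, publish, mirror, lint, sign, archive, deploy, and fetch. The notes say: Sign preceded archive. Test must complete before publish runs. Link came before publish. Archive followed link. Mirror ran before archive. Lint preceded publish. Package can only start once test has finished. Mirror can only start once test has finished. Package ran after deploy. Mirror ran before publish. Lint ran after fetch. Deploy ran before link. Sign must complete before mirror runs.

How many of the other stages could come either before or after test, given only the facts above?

5

Forced after test: archive, mirror, package, and publish.
That leaves deploy, fetch, link, lint, and sign with no forced order relative to test — 5.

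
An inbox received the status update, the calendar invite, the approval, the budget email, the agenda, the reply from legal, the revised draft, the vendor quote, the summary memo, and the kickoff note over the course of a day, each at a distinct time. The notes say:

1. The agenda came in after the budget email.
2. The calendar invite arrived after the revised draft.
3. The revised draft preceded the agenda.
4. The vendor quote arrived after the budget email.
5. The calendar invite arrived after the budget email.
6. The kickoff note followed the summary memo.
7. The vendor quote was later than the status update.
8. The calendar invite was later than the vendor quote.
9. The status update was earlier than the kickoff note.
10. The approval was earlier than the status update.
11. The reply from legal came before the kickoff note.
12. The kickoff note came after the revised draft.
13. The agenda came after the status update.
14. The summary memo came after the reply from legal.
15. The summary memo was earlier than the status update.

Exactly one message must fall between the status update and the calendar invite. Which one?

Tracing the constraints gives the status update → the vendor quote → the calendar invite, so the vendor quote sits after the status update and before the calendar invite.
No other message is forced both after the status update and before the calendar invite.

the vendor quote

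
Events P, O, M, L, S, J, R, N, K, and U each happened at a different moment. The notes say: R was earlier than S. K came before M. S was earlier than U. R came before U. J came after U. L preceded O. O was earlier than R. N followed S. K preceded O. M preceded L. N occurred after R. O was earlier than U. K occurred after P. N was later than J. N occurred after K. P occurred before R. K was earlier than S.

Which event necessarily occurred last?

N

Every other event has a chain of constraints placing it before N, so N is last.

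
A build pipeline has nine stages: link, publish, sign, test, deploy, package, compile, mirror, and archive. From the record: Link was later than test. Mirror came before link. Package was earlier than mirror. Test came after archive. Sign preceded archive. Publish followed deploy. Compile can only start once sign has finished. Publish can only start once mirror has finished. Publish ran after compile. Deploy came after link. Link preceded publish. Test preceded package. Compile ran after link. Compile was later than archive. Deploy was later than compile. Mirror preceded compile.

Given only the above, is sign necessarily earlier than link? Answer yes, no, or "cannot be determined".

Chain the constraints: sign → archive → test → link. Each link is directly stated, so sign comes before link.

yes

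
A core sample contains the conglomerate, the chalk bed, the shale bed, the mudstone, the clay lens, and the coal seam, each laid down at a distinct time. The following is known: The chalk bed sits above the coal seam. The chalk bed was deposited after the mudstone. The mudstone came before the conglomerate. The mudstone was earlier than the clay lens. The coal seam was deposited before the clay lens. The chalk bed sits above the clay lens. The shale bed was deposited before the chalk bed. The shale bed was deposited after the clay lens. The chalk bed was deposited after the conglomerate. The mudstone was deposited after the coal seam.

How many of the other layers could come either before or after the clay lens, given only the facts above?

1

Forced before the clay lens: the coal seam and the mudstone; forced after the clay lens: the chalk bed and the shale bed.
That leaves the conglomerate with no forced order relative to the clay lens — 1.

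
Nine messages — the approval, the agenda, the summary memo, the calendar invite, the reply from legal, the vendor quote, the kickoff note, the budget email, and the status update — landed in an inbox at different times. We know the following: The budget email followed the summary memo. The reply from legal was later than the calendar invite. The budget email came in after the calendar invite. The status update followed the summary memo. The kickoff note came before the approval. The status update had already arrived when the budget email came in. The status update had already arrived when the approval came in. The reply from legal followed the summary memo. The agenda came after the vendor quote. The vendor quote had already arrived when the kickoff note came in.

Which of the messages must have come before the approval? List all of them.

Directly stated before the approval: the kickoff note and the status update.
The summary memo reaches the approval via the summary memo → the status update → the approval.
The vendor quote reaches the approval via the vendor quote → the kickoff note → the approval.
No chain forces the budget email (or any of the others) ahead of the approval.

the kickoff note, the status update, the summary memo, the vendor quote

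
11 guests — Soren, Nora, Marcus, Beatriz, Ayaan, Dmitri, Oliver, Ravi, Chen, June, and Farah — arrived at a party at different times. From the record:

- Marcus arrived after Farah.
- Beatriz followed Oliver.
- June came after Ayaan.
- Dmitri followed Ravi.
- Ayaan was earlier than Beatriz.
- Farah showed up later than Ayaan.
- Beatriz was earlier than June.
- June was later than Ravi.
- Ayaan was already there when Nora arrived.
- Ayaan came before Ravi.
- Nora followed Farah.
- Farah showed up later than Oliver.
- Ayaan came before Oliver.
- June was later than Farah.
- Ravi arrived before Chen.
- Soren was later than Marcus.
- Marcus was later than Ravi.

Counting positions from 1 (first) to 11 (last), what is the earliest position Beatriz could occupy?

Ayaan and Oliver must both come before Beatriz — 2 forced predecessors.
Nothing else is forced ahead of Beatriz, so their earliest slot is position 2 + 1 = 3.

3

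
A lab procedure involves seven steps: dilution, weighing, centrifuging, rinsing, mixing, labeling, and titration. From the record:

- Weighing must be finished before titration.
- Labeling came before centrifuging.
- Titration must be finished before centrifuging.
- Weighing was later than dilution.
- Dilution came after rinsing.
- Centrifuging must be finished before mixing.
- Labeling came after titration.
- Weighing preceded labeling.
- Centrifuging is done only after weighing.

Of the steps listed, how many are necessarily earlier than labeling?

Directly stated before labeling: titration and weighing.
Dilution reaches labeling via dilution → weighing → labeling.
Rinsing reaches labeling via rinsing → dilution → weighing → labeling.
No chain forces mixing (or any of the others) ahead of labeling.
That's dilution, rinsing, titration, and weighing — 4 in all.

4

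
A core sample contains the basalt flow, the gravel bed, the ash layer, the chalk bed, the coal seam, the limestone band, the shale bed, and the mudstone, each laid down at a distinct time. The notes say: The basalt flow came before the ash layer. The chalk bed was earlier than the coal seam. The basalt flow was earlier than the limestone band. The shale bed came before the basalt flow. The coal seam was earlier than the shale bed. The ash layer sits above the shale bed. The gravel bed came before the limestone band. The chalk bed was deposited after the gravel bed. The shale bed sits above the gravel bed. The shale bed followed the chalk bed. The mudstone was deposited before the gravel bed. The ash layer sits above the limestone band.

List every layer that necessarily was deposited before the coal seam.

Directly stated before the coal seam: the chalk bed.
The gravel bed reaches the coal seam via the gravel bed → the chalk bed → the coal seam.
The mudstone reaches the coal seam via the mudstone → the gravel bed → the chalk bed → the coal seam.

the chalk bed, the gravel bed, the mudstone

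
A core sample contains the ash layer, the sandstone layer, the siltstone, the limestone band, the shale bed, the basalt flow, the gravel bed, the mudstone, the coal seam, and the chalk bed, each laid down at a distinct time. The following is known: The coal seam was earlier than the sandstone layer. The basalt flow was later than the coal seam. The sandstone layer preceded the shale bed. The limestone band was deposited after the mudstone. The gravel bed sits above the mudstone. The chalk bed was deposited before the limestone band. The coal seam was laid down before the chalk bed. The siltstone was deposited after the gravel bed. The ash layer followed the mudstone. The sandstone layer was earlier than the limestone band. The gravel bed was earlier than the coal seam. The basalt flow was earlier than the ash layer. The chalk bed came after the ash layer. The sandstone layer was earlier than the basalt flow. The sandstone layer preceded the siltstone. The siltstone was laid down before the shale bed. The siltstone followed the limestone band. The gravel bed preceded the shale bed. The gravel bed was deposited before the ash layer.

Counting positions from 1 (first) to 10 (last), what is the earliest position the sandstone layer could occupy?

The coal seam, the gravel bed, and the mudstone must all come before the sandstone layer — 3 forced predecessors.
Nothing else is forced ahead of the sandstone layer, so its earliest slot is position 3 + 1 = 4.

4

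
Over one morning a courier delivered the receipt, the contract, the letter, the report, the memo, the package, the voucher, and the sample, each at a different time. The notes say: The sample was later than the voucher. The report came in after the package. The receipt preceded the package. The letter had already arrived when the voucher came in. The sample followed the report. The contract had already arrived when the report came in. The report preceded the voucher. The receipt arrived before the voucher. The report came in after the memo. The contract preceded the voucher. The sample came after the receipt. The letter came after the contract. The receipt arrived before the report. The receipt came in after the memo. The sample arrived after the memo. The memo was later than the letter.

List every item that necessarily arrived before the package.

Directly stated before the package: the receipt.
The contract reaches the package via the contract → the letter → the memo → the receipt → the package.
The letter reaches the package via the letter → the memo → the receipt → the package.
The memo reaches the package via the memo → the receipt → the package.

the contract, the letter, the memo, the receipt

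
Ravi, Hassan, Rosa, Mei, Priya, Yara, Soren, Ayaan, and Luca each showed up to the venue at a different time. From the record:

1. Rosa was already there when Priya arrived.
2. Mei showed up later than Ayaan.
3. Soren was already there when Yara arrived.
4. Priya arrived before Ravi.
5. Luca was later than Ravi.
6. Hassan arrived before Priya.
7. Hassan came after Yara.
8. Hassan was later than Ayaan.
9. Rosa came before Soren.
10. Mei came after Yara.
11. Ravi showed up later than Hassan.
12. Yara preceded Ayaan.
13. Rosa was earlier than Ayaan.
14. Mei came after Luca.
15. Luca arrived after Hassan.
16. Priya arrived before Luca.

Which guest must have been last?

Mei

Every other guest has a chain of constraints placing them before Mei, so Mei is last.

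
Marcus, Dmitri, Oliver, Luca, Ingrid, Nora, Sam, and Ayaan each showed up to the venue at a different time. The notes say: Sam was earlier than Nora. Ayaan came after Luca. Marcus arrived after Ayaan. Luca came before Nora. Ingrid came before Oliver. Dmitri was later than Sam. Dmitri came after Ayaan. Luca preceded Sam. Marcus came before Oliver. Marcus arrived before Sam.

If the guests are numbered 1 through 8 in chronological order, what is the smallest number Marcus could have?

Ayaan and Luca must both come before Marcus — 2 forced predecessors.
Nothing else is forced ahead of Marcus, so their earliest slot is position 2 + 1 = 3.

3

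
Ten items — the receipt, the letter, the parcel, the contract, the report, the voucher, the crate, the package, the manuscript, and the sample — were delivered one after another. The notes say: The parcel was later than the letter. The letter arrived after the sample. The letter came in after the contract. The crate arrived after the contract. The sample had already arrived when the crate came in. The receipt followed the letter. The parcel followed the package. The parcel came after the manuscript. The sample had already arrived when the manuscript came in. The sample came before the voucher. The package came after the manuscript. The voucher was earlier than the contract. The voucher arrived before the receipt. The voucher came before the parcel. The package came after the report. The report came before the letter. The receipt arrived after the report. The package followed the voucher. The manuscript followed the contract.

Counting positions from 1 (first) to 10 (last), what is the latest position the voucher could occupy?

3

The voucher must come before the contract, the crate, the letter, the manuscript, the package, the parcel, and the receipt — 7 items forced after it.
Everything else can be placed before the voucher in some valid order, so the voucher can sit as late as position 10 − 7 = 3.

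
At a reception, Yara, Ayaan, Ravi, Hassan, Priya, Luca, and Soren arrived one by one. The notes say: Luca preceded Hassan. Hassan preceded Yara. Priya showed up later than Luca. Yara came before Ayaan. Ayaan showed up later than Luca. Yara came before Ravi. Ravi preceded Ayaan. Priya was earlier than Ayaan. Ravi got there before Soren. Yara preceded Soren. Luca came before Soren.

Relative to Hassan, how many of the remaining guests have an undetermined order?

Forced before Hassan: Luca; forced after Hassan: Ayaan, Ravi, Soren, and Yara.
That leaves Priya with no forced order relative to Hassan — 1.

1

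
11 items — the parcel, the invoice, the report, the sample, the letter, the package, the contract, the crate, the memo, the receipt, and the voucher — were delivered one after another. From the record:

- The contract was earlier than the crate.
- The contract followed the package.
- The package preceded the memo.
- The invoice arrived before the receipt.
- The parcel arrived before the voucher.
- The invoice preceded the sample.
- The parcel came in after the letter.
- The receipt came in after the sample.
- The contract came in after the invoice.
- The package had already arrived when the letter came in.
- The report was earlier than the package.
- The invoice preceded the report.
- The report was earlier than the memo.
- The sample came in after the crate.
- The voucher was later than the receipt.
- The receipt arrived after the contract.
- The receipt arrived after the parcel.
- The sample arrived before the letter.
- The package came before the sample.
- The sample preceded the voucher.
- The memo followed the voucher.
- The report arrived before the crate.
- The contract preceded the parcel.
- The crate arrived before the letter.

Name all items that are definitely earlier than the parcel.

the contract, the crate, the invoice, the letter, the package, the report, the sample

Directly stated before the parcel: the contract and the letter.
The crate reaches the parcel via the crate → the letter → the parcel.
The invoice reaches the parcel via the invoice → the contract → the parcel.
The package reaches the parcel via the package → the letter → the parcel.
Likewise the report and the sample each reach the parcel by chaining the stated constraints.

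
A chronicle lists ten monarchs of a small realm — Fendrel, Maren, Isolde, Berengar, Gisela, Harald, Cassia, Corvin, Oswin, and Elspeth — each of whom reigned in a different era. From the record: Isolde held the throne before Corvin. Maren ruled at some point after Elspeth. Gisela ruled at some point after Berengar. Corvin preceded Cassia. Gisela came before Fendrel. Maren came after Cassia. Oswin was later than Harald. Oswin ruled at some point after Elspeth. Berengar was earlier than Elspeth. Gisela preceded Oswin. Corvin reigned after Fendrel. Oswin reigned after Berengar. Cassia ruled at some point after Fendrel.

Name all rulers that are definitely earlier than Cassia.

Berengar, Corvin, Fendrel, Gisela, Isolde

Directly stated before Cassia: Corvin and Fendrel.
Berengar reaches Cassia via Berengar → Gisela → Fendrel → Cassia.
Gisela reaches Cassia via Gisela → Fendrel → Cassia.
Isolde reaches Cassia via Isolde → Corvin → Cassia.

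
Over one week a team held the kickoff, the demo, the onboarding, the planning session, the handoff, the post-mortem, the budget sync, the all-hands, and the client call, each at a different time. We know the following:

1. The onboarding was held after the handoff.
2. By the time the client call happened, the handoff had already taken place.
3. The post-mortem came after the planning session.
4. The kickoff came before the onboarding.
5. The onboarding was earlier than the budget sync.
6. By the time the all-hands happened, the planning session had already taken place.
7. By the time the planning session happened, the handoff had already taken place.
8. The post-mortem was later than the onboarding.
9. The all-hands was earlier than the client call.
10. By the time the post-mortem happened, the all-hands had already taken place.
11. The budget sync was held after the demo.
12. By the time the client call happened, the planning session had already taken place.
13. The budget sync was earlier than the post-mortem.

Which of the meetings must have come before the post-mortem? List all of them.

Directly stated before the post-mortem: the all-hands, the budget sync, the onboarding, and the planning session.
The demo reaches the post-mortem via the demo → the budget sync → the post-mortem.
The handoff reaches the post-mortem via the handoff → the planning session → the post-mortem.
The kickoff reaches the post-mortem via the kickoff → the onboarding → the post-mortem.

the all-hands, the budget sync, the demo, the handoff, the kickoff, the onboarding, the planning session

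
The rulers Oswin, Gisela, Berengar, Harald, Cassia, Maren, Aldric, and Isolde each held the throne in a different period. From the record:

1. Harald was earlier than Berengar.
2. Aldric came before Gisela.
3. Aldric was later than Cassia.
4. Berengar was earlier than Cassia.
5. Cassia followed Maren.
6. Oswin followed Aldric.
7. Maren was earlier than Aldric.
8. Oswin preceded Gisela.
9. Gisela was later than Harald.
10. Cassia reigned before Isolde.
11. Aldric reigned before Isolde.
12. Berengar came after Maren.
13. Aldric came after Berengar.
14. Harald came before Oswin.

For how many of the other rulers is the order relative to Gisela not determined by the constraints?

1

Forced before Gisela: Aldric, Berengar, Cassia, Harald, Maren, and Oswin.
That leaves Isolde with no forced order relative to Gisela — 1.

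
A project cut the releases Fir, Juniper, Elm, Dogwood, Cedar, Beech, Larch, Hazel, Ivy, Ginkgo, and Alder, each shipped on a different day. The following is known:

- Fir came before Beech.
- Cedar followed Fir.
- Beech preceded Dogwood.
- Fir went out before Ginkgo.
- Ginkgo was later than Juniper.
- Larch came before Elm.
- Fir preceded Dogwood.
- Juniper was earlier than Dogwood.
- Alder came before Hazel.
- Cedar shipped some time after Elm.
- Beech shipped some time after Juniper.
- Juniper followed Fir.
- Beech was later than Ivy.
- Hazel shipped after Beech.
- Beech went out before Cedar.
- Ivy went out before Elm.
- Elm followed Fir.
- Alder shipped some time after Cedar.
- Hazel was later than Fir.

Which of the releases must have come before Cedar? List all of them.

Directly stated before Cedar: Beech, Elm, and Fir.
Ivy reaches Cedar via Ivy → Beech → Cedar.
Juniper reaches Cedar via Juniper → Beech → Cedar.
Larch reaches Cedar via Larch → Elm → Cedar.
No chain forces Dogwood (or any of the others) ahead of Cedar.

Beech, Elm, Fir, Ivy, Juniper, Larch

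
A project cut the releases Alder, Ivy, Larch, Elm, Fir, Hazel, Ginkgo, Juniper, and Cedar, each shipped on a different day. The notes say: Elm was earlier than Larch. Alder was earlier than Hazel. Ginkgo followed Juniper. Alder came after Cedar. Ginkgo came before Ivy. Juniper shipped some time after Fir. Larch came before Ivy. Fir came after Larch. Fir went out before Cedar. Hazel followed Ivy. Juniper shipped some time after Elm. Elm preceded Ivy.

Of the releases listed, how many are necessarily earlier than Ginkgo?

Directly stated before Ginkgo: Juniper.
Elm reaches Ginkgo via Elm → Juniper → Ginkgo.
Fir reaches Ginkgo via Fir → Juniper → Ginkgo.
Larch reaches Ginkgo via Larch → Fir → Juniper → Ginkgo.
That's Elm, Fir, Juniper, and Larch — 4 in all.

4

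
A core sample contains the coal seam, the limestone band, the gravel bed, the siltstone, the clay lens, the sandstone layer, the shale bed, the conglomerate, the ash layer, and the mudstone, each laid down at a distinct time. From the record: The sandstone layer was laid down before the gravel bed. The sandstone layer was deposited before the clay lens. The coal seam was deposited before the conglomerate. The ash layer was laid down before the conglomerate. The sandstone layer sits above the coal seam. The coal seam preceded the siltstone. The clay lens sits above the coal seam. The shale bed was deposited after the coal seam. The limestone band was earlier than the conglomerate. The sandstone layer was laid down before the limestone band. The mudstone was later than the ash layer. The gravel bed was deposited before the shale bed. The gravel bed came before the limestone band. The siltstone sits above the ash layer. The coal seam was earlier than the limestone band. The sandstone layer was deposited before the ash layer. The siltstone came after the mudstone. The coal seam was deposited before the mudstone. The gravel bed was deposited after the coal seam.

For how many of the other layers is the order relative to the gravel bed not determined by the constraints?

4

Forced before the gravel bed: the coal seam and the sandstone layer; forced after the gravel bed: the conglomerate, the limestone band, and the shale bed.
That leaves the ash layer, the clay lens, the mudstone, and the siltstone with no forced order relative to the gravel bed — 4.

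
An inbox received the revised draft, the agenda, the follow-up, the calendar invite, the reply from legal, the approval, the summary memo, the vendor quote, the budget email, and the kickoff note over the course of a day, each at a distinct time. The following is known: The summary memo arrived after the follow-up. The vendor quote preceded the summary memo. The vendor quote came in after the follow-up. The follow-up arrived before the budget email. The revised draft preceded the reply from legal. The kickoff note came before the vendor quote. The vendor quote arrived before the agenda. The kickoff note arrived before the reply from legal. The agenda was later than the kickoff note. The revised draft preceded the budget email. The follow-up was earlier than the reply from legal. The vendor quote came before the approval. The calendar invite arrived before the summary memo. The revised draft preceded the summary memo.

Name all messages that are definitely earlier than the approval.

Directly stated before the approval: the vendor quote.
The follow-up reaches the approval via the follow-up → the vendor quote → the approval.
The kickoff note reaches the approval via the kickoff note → the vendor quote → the approval.

the follow-up, the kickoff note, the vendor quote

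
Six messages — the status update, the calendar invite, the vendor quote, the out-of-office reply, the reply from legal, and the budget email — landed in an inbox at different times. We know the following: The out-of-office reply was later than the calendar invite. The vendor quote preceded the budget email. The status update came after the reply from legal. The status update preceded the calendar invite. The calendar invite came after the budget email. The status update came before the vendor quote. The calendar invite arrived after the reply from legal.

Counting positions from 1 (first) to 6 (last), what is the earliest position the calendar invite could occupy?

5

The budget email, the reply from legal, the status update, and the vendor quote must all come before the calendar invite — 4 forced predecessors.
Nothing else is forced ahead of the calendar invite, so its earliest slot is position 4 + 1 = 5.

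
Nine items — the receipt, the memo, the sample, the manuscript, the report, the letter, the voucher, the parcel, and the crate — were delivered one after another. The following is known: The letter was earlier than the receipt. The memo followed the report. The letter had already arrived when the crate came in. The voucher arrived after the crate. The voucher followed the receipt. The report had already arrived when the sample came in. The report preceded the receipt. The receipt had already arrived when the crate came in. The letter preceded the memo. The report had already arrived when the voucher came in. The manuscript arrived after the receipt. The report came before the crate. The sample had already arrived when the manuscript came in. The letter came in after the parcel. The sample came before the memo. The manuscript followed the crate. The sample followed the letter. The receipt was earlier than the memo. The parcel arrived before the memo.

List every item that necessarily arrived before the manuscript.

Directly stated before the manuscript: the crate, the receipt, and the sample.
The letter reaches the manuscript via the letter → the sample → the manuscript.
The parcel reaches the manuscript via the parcel → the letter → the sample → the manuscript.
The report reaches the manuscript via the report → the receipt → the manuscript.

the crate, the letter, the parcel, the receipt, the report, the sample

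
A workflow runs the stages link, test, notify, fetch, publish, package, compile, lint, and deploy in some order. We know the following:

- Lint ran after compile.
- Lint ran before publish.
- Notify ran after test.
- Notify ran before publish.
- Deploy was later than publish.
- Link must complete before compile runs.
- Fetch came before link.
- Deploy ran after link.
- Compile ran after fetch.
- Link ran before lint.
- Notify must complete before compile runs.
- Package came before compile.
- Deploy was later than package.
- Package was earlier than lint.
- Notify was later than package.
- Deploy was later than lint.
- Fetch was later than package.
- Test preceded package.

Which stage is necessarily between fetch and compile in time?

Tracing the constraints gives fetch → link → compile, so link sits after fetch and before compile.
No other stage is forced both after fetch and before compile.

link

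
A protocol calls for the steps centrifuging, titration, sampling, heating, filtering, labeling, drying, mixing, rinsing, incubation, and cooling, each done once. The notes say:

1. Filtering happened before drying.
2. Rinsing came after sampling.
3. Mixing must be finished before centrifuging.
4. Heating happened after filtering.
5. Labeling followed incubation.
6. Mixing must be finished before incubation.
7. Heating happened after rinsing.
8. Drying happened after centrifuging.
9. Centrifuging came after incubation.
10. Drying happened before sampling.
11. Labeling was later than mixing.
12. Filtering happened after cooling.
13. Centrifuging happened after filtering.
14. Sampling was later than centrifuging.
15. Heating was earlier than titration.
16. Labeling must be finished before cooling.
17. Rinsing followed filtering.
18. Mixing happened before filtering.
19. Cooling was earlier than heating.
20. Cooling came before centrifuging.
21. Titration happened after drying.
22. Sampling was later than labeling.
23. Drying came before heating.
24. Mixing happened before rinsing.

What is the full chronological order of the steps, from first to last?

The constraints fix every adjacent pair, so only one ordering works:
mixing → incubation → labeling → cooling → filtering → centrifuging → drying → sampling → rinsing → heating → titration.

mixing, incubation, labeling, cooling, filtering, centrifuging, drying, sampling, rinsing, heating, titration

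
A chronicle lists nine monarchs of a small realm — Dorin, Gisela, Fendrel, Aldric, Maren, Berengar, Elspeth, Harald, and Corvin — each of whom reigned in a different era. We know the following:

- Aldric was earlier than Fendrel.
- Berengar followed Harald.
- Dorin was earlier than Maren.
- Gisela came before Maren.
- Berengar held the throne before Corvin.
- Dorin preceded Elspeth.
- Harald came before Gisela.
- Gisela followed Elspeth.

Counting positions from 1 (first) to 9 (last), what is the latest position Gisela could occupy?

8

Gisela must come before Maren — 1 ruler forced after them.
Everything else can be placed before Gisela in some valid order, so Gisela can sit as late as position 9 − 1 = 8.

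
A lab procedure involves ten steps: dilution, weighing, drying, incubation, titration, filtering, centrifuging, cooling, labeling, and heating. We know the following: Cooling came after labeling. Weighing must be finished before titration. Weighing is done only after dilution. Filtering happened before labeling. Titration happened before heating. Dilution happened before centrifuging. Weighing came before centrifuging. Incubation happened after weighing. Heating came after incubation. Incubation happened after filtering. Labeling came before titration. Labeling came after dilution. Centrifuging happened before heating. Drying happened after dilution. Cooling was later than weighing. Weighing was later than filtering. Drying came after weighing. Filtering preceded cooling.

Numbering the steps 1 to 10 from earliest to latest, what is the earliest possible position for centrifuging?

4

Dilution, filtering, and weighing must all come before centrifuging — 3 forced predecessors.
Nothing else is forced ahead of centrifuging, so its earliest slot is position 3 + 1 = 4.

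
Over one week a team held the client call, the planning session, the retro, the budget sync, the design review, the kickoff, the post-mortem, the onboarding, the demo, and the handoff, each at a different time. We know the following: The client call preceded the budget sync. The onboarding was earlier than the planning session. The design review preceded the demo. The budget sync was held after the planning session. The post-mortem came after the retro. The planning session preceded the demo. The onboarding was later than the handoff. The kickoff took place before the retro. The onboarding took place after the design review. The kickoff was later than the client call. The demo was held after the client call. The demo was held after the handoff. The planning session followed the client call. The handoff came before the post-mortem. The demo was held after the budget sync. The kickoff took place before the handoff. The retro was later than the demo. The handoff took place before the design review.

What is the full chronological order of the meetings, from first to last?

The constraints fix every adjacent pair, so only one ordering works:
the client call → the kickoff → the handoff → the design review → the onboarding → the planning session → the budget sync → the demo → the retro → the post-mortem.

the client call, the kickoff, the handoff, the design review, the onboarding, the planning session, the budget sync, the demo, the retro, the post-mortem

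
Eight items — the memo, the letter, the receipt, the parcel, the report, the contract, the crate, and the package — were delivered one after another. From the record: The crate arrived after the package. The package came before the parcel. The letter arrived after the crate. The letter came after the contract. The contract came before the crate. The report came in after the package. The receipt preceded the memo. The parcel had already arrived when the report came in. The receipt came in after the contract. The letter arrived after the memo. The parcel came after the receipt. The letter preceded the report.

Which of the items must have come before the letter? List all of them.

Directly stated before the letter: the contract, the crate, and the memo.
The package reaches the letter via the package → the crate → the letter.
The receipt reaches the letter via the receipt → the memo → the letter.

the contract, the crate, the memo, the package, the receipt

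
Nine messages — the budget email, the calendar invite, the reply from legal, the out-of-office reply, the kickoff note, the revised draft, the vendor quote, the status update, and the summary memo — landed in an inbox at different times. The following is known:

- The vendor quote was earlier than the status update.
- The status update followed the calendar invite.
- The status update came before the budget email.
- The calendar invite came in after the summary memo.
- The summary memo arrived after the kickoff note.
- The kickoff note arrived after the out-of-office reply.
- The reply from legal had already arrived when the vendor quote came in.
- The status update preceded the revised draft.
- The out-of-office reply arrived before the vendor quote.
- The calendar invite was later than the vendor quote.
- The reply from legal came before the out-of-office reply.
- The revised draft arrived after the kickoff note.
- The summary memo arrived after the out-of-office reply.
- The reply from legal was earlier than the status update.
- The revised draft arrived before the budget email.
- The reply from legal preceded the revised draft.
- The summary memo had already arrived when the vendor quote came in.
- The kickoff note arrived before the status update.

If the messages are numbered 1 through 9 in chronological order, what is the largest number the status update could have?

The status update must come before the budget email and the revised draft — 2 messages forced after it.
Everything else can be placed before the status update in some valid order, so the status update can sit as late as position 9 − 2 = 7.

7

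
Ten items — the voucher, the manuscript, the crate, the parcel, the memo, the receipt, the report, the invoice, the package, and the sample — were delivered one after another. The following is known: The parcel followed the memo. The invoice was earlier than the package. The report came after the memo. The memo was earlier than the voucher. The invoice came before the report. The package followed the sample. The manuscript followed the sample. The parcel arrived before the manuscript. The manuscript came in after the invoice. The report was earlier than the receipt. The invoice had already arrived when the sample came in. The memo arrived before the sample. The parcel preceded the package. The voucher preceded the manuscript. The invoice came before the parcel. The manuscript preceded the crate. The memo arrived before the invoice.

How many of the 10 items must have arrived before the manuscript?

5

Directly stated before the manuscript: the invoice, the parcel, the sample, and the voucher.
The memo reaches the manuscript via the memo → the voucher → the manuscript.
No chain forces the report (or any of the others) ahead of the manuscript.
That's the invoice, the memo, the parcel, the sample, and the voucher — 5 in all.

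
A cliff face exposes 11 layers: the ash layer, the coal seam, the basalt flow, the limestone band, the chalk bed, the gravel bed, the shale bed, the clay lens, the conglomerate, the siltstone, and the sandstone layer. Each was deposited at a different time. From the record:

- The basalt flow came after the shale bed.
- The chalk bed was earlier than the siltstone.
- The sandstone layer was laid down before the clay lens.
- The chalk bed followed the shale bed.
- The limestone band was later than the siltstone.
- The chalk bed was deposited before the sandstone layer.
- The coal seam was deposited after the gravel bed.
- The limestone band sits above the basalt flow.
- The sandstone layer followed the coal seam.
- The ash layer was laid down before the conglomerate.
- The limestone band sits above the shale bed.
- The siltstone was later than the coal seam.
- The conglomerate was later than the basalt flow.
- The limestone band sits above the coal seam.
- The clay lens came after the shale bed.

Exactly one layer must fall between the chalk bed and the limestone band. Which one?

Tracing the constraints gives the chalk bed → the siltstone → the limestone band, so the siltstone sits after the chalk bed and before the limestone band.
No other layer is forced both after the chalk bed and before the limestone band.

the siltstone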